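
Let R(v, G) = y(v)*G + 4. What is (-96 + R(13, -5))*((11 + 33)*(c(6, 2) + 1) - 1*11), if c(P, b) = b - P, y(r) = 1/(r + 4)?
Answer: 224367/17 ≈ 13198.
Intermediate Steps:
y(r) = 1/(4 + r)
R(v, G) = 4 + G/(4 + v) (R(v, G) = G/(4 + v) + 4 = 4 + G/(4 + v))
(-96 + R(13, -5))*((11 + 33)*(c(6, 2) + 1) - 1*11) = (-96 + (16 - 5 + 4*13)/(4 + 13))*((11 + 33)*((2 - 1*6) + 1) - 1*11) = (-96 + (16 - 5 + 52)/17)*(44*((2 - 6) + 1) - 11) = (-96 + (1/17)*63)*(44*(-4 + 1) - 11) = (-96 + 63/17)*(44*(-3) - 11) = -1569*(-132 - 11)/17 = -1569/17*(-143) = 224367/17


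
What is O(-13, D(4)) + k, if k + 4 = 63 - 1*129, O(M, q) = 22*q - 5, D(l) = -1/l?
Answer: -161/2 ≈ -80.500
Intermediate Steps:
O(M, q) = -5 + 22*q
k = -70 (k = -4 + (63 - 1*129) = -4 + (63 - 129) = -4 - 66 = -70)
O(-13, D(4)) + k = (-5 + 22*(-1/4)) - 70 = (-5 - 11/2) - 70 = -21/2 - 70 = -161/2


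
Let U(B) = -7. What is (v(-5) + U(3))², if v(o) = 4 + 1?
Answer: 4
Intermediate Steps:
v(o) = 5
(v(-5) + U(3))² = (5 - 7)² = (-2)² = 4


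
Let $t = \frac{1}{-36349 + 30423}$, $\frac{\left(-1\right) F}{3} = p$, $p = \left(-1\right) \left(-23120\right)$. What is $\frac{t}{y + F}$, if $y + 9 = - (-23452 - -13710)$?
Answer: $\frac{1}{353349602} \approx 2.8301 \cdot 10^{-9}$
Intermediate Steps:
$y = 9733$ ($y = -9 - \left(-23452 - -13710\right) = -9 - \left(-23452 + 13710\right) = -9 - -9742 = -9 + 9742 = 9733$)
$p = 23120$
$F = -69360$ ($F = \left(-3\right) 23120 = -69360$)
$t = - \frac{1}{5926}$ ($t = \frac{1}{-5926} = - \frac{1}{5926} \approx -0.00016875$)
$\frac{t}{y + F} = - \frac{1}{5926 \left(9733 - 69360\right)} = - \frac{1}{5926 \left(-59627\right)} = \left(- \frac{1}{5926}\right) \left(- \frac{1}{59627}\right) = \frac{1}{353349602}$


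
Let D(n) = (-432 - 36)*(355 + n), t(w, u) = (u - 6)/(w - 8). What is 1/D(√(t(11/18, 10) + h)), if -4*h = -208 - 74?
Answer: -47215/7839945594 + √4949994/15679891188 ≈ -5.8805e-6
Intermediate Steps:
t(w, u) = (-6 + u)/(-8 + w)
h = 141/2 (h = -(-208 - 74)/4 = -¼*(-282) = 141/2 ≈ 70.500)
D(n) = -166140 - 468*n (D(n) = -468*(355 + n) = -166140 - 468*n)
1/D(√(t(11/18, 10) + h)) = 1/(-166140 - 468*√((-6 + 10)/(-8 + 11/18) + 141/2)) = 1/(-166140 - 468*√(4/(-8 + 11*(1/18)) + 141/2)) = 1/(-166140 - 468*√(4/(-8 + 11/18) + 141/2)) = 1/(-166140 - 468*√(4/(-133/18) + 141/2)) = 1/(-166140 - 468*√(-18/133*4 + 141/2)) = 1/(-166140 - 468*√(-72/133 + 141/2)) = 1/(-166140 - 234*√4949994/133)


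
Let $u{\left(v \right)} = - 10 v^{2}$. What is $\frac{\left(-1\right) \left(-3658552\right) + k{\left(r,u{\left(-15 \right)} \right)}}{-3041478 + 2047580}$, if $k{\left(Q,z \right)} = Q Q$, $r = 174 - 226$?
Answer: $- \frac{1830628}{496949} \approx -3.6837$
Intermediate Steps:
$r = -52$ ($r = 174 - 226 = -52$)
$k{\left(Q,z \right)} = Q^{2}$
$\frac{\left(-1\right) \left(-3658552\right) + k{\left(r,u{\left(-15 \right)} \right)}}{-3041478 + 2047580} = \frac{\left(-1\right) \left(-3658552\right) + \left(-52\right)^{2}}{-3041478 + 2047580} = \frac{3658552 + 2704}{-993898} = 3661256 \left(- \frac{1}{993898}\right) = - \frac{1830628}{496949}$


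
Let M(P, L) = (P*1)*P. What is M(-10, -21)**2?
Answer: 10000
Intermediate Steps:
M(P, L) = P**2 (M(P, L) = P*P = P**2)
M(-10, -21)**2 = ((-10)**2)**2 = 100**2 = 10000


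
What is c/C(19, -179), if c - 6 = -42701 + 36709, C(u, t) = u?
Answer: -5986/19 ≈ -315.05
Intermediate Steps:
c = -5986 (c = 6 + (-42701 + 36709) = 6 - 5992 = -5986)
c/C(19, -179) = -5986/19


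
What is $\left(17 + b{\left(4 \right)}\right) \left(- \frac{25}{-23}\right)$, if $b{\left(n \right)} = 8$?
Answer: $\frac{625}{23} \approx 27.174$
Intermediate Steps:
$\left(17 + b{\left(4 \right)}\right) \left(- \frac{25}{-23}\right) = \left(17 + 8\right) \left(- \frac{25}{-23}\right) = 25 \left(\left(-25\right) \left(- \frac{1}{23}\right)\right) = 25 \cdot \frac{25}{23} = \frac{625}{23}$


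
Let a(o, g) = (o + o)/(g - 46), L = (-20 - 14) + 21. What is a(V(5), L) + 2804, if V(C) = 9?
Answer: 165418/59 ≈ 2803.7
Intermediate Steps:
L = -13 (L = -34 + 21 = -13)
a(o, g) = 2*o/(-46 + g) (a(o, g) = (2*o)/(-46 + g) = 2*o/(-46 + g))
a(V(5), L) + 2804 = 2*9/(-46 - 13) + 2804 = 2*9/(-59) + 2804 = 2*9*(-1/59) + 2804 = -18/59 + 2804 = 165418/59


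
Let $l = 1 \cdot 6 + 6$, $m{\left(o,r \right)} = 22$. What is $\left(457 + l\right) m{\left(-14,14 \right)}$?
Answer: $10318$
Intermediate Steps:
$l = 12$ ($l = 6 + 6 = 12$)
$\left(457 + l\right) m{\left(-14,14 \right)} = \left(457 + 12\right) 22 = 469 \cdot 22 = 10318$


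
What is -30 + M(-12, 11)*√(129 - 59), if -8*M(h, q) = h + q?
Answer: -30 + √70/8 ≈ -28.954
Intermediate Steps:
M(h, q) = -h/8 - q/8 (M(h, q) = -(h + q)/8 = -h/8 - q/8)
-30 + M(-12, 11)*√(129 - 59) = -30 + (-⅛*(-12) - ⅛*11)*√(129 - 59) = -30 + (3/2 - 11/8)*√70 = -30 + √70/8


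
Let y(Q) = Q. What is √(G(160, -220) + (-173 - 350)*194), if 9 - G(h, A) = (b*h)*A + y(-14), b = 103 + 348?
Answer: √15773761 ≈ 3971.6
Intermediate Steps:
b = 451
G(h, A) = 23 - 451*A*h (G(h, A) = 9 - ((451*h)*A - 14) = 9 - (451*A*h - 14) = 9 - (-14 + 451*A*h) = 9 + (14 - 451*A*h) = 23 - 451*A*h)
√(G(160, -220) + (-173 - 350)*194) = √((23 - 451*(-220)*160) + (-173 - 350)*194) = √((23 + 15875200) - 523*194) = √(15875223 - 101462) = √15773761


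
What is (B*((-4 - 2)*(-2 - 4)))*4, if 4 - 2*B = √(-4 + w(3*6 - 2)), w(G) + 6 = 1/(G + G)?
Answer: 288 - 9*I*√638 ≈ 288.0 - 227.33*I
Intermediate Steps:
w(G) = -6 + 1/(2*G) (w(G) = -6 + 1/(G + G) = -6 + 1/(2*G))
B = 2 - I*√638/16 (B = 2 - √(-4 + (-6 + 1/(2*(3*6 - 2))))/2 = 2 - √(-4 + (-6 + 1/(2*(18 - 2))))/2 = 2 - √(-4 + (-6 + (½)/16))/2 = 2 - √(-4 + (-6 + (½)*(1/16)))/2 = 2 - √(-4 + (-6 + 1/32))/2 = 2 - √(-4 - 191/32)/2 = 2 - I*√638/16 ≈ 2.0 - 1.5787*I)
(B*((-4 - 2)*(-2 - 4)))*4 = ((2 - I*√638/16)*((-4 - 2)*(-2 - 4)))*4 = ((2 - I*√638/16)*(-6*(-6)))*4 = ((2 - I*√638/16)*36)*4 = (72 - 9*I*√638/4)*4 = 288 - 9*I*√638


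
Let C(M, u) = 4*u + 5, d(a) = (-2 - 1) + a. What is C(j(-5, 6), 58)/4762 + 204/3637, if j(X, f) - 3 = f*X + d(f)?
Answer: 1833417/17319394 ≈ 0.10586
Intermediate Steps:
d(a) = -3 + a
j(X, f) = f + X*f (j(X, f) = 3 + (f*X + (-3 + f)) = 3 + (X*f + (-3 + f)) = 3 + (-3 + f + X*f) = f + X*f)
C(M, u) = 5 + 4*u
C(j(-5, 6), 58)/4762 + 204/3637 = (5 + 4*58)/4762 + 204/3637 = (5 + 232)*(1/4762) + 204*(1/3637) = 237*(1/4762) + 204/3637 = 237/4762 + 204/3637 = 1833417/17319394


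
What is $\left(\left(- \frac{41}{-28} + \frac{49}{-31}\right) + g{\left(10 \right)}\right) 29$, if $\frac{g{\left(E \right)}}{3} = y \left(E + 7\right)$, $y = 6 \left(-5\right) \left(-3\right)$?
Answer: $\frac{115536551}{868} \approx 1.3311 \cdot 10^{5}$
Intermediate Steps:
$y = 90$ ($y = \left(-30\right) \left(-3\right) = 90$)
$g{\left(E \right)} = 1890 + 270 E$ ($g{\left(E \right)} = 3 \cdot 90 \left(E + 7\right) = 3 \cdot 90 \left(7 + E\right) = 3 \left(630 + 90 E\right) = 1890 + 270 E$)
$\left(\left(- \frac{41}{-28} + \frac{49}{-31}\right) + g{\left(10 \right)}\right) 29 = \left(\left(- \frac{41}{-28} + \frac{49}{-31}\right) + \left(1890 + 270 \cdot 10\right)\right) 29 = \left(\left(\left(-41\right) \left(- \frac{1}{28}\right) + 49 \left(- \frac{1}{31}\right)\right) + \left(1890 + 2700\right)\right) 29 = \left(\left(\frac{41}{28} - \frac{49}{31}\right) + 4590\right) 29 = \left(- \frac{101}{868} + 4590\right) 29 = \frac{3984019}{868} \cdot 29 = \frac{115536551}{868}$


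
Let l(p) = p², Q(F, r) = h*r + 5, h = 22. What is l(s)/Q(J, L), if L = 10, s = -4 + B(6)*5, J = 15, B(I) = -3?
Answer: 361/225 ≈ 1.6044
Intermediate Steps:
s = -19 (s = -4 - 3*5 = -4 - 15 = -19)
Q(F, r) = 5 + 22*r (Q(F, r) = 22*r + 5 = 5 + 22*r)
l(s)/Q(J, L) = (-19)²/(5 + 22*10) = 361/(5 + 220) = 361/225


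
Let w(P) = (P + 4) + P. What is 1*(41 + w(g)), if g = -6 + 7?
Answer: 47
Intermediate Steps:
g = 1
w(P) = 4 + 2*P (w(P) = (4 + P) + P = 4 + 2*P)
1*(41 + w(g)) = 1*(41 + (4 + 2*1)) = 1*(41 + (4 + 2)) = 1*(41 + 6) = 1*47 = 47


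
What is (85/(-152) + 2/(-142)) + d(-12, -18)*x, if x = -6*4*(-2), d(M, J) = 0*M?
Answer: -6187/10792 ≈ -0.57329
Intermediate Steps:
d(M, J) = 0
x = 48 (x = -24*(-2) = 48)
(85/(-152) + 2/(-142)) + d(-12, -18)*x = (85/(-152) + 2/(-142)) + 0*48 = (85*(-1/152) + 2*(-1/142)) + 0 = (-85/152 - 1/71) + 0 = -6187/10792 + 0 = -6187/10792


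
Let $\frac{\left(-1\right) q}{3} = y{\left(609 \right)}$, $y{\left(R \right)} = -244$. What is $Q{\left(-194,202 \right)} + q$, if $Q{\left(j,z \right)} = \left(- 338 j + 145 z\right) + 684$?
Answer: $96278$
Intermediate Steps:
$Q{\left(j,z \right)} = 684 - 338 j + 145 z$
$q = 732$ ($q = \left(-3\right) \left(-244\right) = 732$)
$Q{\left(-194,202 \right)} + q = \left(684 - -65572 + 145 \cdot 202\right) + 732 = \left(684 + 65572 + 29290\right) + 732 = 95546 + 732 = 96278$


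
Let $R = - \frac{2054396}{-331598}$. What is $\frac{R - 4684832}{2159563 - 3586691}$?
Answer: $\frac{388369716785}{118308197636} \approx 3.2827$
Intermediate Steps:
$R = \frac{1027198}{165799}$ ($R = \left(-2054396\right) \left(- \frac{1}{331598}\right) = \frac{1027198}{165799} \approx 6.1954$)
$\frac{R - 4684832}{2159563 - 3586691} = \frac{\frac{1027198}{165799} - 4684832}{2159563 - 3586691} = - \frac{776739433570}{165799 \left(-1427128\right)} = \left(- \frac{776739433570}{165799}\right) \left(- \frac{1}{1427128}\right) = \frac{388369716785}{118308197636}$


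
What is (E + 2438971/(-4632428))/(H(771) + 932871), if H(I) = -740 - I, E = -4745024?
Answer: -21980984477243/4314458142080 ≈ -5.0947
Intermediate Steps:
(E + 2438971/(-4632428))/(H(771) + 932871) = (-4745024 + 2438971/(-4632428))/((-740 - 1*771) + 932871) = (-4745024 + 2438971*(-1/4632428))/((-740 - 771) + 932871) = (-4745024 - 2438971/4632428)/(-1511 + 932871) = -21980984477243/4632428/931360 = -21980984477243/4632428*1/931360 = -21980984477243/4314458142080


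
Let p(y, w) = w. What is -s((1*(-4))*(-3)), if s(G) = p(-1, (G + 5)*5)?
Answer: -85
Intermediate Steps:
s(G) = 25 + 5*G (s(G) = (G + 5)*5 = (5 + G)*5 = 25 + 5*G)
-s((1*(-4))*(-3)) = -(25 + 5*((1*(-4))*(-3))) = -(25 + 5*(-4*(-3))) = -(25 + 5*12) = -(25 + 60) = -1*85 = -85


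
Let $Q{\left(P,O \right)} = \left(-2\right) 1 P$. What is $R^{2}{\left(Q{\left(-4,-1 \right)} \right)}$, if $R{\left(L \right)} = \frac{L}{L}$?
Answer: $1$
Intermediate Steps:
$Q{\left(P,O \right)} = - 2 P$
$R{\left(L \right)} = 1$
$R^{2}{\left(Q{\left(-4,-1 \right)} \right)} = 1^{2} = 1$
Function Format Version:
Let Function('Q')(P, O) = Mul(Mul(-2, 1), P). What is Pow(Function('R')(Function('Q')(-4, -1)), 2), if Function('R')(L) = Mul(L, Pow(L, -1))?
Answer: 1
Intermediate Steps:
Function('Q')(P, O) = Mul(-2, P)
Function('R')(L) = 1
Pow(Function('R')(Function('Q')(-4, -1)), 2) = Pow(1, 2) = 1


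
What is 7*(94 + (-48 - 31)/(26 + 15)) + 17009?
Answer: 723794/41 ≈ 17654.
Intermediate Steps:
7*(94 + (-48 - 31)/(26 + 15)) + 17009 = 7*(94 - 79/41) + 17009 = 7*(3775/41) + 17009 = 26425/41 + 17009 = 723794/41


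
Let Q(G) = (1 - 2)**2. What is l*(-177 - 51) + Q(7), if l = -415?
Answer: 94621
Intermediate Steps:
Q(G) = 1 (Q(G) = (-1)**2 = 1)
l*(-177 - 51) + Q(7) = -415*(-177 - 51) + 1 = -415*(-228) + 1 = 94620 + 1 = 94621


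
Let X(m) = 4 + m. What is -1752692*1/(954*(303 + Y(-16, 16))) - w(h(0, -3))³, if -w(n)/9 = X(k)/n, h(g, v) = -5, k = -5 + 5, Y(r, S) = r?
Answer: -6496702994/17112375 ≈ -379.65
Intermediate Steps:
k = 0
w(n) = -36/n (w(n) = -9*(4 + 0)/n = -36/n)
-1752692*1/(954*(303 + Y(-16, 16))) - w(h(0, -3))³ = -1752692*1/(954*(303 - 16)) - (-36/(-5))³ = -1752692/(954*287) - (-36*(-⅕))³ = -1752692/273798 - (36/5)³ = -1752692*1/273798 - 1*46656/125 = -876346/136899 - 46656/125 = -6496702994/17112375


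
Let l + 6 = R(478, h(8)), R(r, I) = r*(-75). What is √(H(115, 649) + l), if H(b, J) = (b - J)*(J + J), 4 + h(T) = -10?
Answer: 2*I*√182247 ≈ 853.81*I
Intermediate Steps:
h(T) = -14 (h(T) = -4 - 10 = -14)
H(b, J) = 2*J*(b - J) (H(b, J) = (b - J)*(2*J) = 2*J*(b - J))
R(r, I) = -75*r
l = -35856 (l = -6 - 75*478 = -6 - 35850 = -35856)
√(H(115, 649) + l) = √(2*649*(115 - 1*649) - 35856) = √(2*649*(115 - 649) - 35856) = √(2*649*(-534) - 35856) = √(-693132 - 35856) = √(-728988) = 2*I*√182247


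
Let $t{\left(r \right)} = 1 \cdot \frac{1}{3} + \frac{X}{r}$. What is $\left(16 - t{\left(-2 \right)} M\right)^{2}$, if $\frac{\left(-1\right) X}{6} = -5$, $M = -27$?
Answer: $144400$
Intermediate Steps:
$X = 30$ ($X = \left(-6\right) \left(-5\right) = 30$)
$t{\left(r \right)} = \frac{1}{3} + \frac{30}{r}$ ($t{\left(r \right)} = 1 \cdot \frac{1}{3} + \frac{30}{r} = \frac{1}{3} + \frac{30}{r}$)
$\left(16 - t{\left(-2 \right)} M\right)^{2} = \left(16 - \frac{90 - 2}{3 \left(-2\right)} \left(-27\right)\right)^{2} = \left(16 - \frac{1}{3} \left(- \frac{1}{2}\right) 88 \left(-27\right)\right)^{2} = \left(16 - \left(- \frac{44}{3}\right) \left(-27\right)\right)^{2} = \left(16 - 396\right)^{2} = \left(-380\right)^{2} = 144400$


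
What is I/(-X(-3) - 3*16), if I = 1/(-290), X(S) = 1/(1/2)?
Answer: 1/14500 ≈ 6.8965e-5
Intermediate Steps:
X(S) = 2 (X(S) = 1/(1/2) = 2)
I = -1/290 ≈ -0.0034483
I/(-X(-3) - 3*16) = -1/(290*(-1*2 - 3*16)) = -1/(290*(-2 - 48)) = -1/290/(-50) = -1/290*(-1/50) = 1/14500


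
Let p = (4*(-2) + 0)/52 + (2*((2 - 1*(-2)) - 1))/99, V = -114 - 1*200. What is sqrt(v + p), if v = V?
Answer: I*sqrt(57806034)/429 ≈ 17.723*I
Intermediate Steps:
V = -314 (V = -114 - 200 = -314)
v = -314
p = -40/429 (p = (-8 + 0)*(1/52) + (2*((2 + 2) - 1))*(1/99) = -8*1/52 + (2*(4 - 1))*(1/99) = -2/13 + (2*3)*(1/99) = -2/13 + 6*(1/99) = -2/13 + 2/33 = -40/429 ≈ -0.093240)
sqrt(v + p) = sqrt(-314 - 40/429) = sqrt(-134746/429) = I*sqrt(57806034)/429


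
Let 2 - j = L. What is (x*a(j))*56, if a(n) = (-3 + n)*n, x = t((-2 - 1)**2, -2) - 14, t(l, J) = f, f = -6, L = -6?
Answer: -44800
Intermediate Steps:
j = 8 (j = 2 - 1*(-6) = 2 + 6 = 8)
t(l, J) = -6
x = -20 (x = -6 - 14 = -20)
a(n) = n*(-3 + n)
(x*a(j))*56 = -160*(-3 + 8)*56 = -160*5*56 = -20*40*56 = -800*56 = -44800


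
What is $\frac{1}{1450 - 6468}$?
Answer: $- \frac{1}{5018} \approx -0.00019928$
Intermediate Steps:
$\frac{1}{1450 - 6468} = \frac{1}{-5018} = - \frac{1}{5018}$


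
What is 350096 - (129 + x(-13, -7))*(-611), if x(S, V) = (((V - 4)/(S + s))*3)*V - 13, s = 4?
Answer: 1215869/3 ≈ 4.0529e+5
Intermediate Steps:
x(S, V) = -13 + 3*V*(-4 + V)/(4 + S) (x(S, V) = (((V - 4)/(S + 4))*3)*V - 13 = (((-4 + V)/(4 + S))*3)*V - 13 = (3*(-4 + V)/(4 + S))*V - 13 = 3*V*(-4 + V)/(4 + S) - 13 = -13 + 3*V*(-4 + V)/(4 + S))
350096 - (129 + x(-13, -7))*(-611) = 350096 - (129 + (-52 - 13*(-13) - 12*(-7) + 3*(-7)²)/(4 - 13))*(-611) = 350096 - (129 + (-52 + 169 + 84 + 3*49)/(-9))*(-611) = 350096 - (129 - (-52 + 169 + 84 + 147)/9)*(-611) = 350096 - (129 - ⅑*348)*(-611) = 350096 - (129 - 116/3)*(-611) = 350096 - 271*(-611)/3 = 350096 - 1*(-165581/3) = 350096 + 165581/3 = 1215869/3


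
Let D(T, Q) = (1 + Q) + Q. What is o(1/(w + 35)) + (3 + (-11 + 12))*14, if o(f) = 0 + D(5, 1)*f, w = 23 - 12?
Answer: 2579/46 ≈ 56.065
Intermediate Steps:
D(T, Q) = 1 + 2*Q
w = 11
o(f) = 3*f (o(f) = 0 + (1 + 2*1)*f = 0 + (1 + 2)*f = 0 + 3*f = 3*f)
o(1/(w + 35)) + (3 + (-11 + 12))*14 = 3/(11 + 35) + (3 + (-11 + 12))*14 = 3/46 + (3 + 1)*14 = 3*(1/46) + 4*14 = 3/46 + 56 = 2579/46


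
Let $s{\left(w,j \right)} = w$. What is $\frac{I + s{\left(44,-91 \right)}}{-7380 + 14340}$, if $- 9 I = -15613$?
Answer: $\frac{16009}{62640} \approx 0.25557$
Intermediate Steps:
$I = \frac{15613}{9}$ ($I = \left(- \frac{1}{9}\right) \left(-15613\right) = \frac{15613}{9} \approx 1734.8$)
$\frac{I + s{\left(44,-91 \right)}}{-7380 + 14340} = \frac{\frac{15613}{9} + 44}{-7380 + 14340} = \frac{16009}{9 \cdot 6960} = \frac{16009}{9} \cdot \frac{1}{6960} = \frac{16009}{62640}$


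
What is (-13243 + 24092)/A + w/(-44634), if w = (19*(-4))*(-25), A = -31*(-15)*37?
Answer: 75257461/127987995 ≈ 0.58800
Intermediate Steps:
A = 17205 (A = 465*37 = 17205)
w = 1900 (w = -76*(-25) = 1900)
(-13243 + 24092)/A + w/(-44634) = (-13243 + 24092)/17205 + 1900/(-44634) = 10849*(1/17205) + 1900*(-1/44634) = 10849/17205 - 950/22317 = 75257461/127987995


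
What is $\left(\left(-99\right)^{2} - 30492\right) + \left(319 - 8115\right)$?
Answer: $-28487$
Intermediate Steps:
$\left(\left(-99\right)^{2} - 30492\right) + \left(319 - 8115\right) = \left(9801 - 30492\right) - 7796 = -20691 - 7796 = -28487$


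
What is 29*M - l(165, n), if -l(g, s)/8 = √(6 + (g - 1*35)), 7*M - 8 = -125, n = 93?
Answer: -3393/7 + 16*√34 ≈ -391.42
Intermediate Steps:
M = -117/7 (M = 8/7 + (⅐)*(-125) = 8/7 - 125/7 = -117/7 ≈ -16.714)
l(g, s) = -8*√(-29 + g) (l(g, s) = -8*√(6 + (g - 1*35)) = -8*√(6 + (g - 35)) = -8*√(6 + (-35 + g)) = -8*√(-29 + g))
29*M - l(165, n) = 29*(-117/7) - (-8)*√(-29 + 165) = -3393/7 - (-8)*√136 = -3393/7 - (-8)*2*√34 = -3393/7 - (-16)*√34 = -3393/7 + 16*√34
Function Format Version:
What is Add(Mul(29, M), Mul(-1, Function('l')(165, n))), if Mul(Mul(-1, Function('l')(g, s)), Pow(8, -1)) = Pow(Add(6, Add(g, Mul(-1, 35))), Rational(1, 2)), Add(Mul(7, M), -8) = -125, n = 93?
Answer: Add(Rational(-3393, 7), Mul(16, Pow(34, Rational(1, 2)))) ≈ -391.42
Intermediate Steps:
M = Rational(-117, 7) (M = Add(Rational(8, 7), Mul(Rational(1, 7), -125)) = Add(Rational(8, 7), Rational(-125, 7)) = Rational(-117, 7) ≈ -16.714)
Function('l')(g, s) = Mul(-8, Pow(Add(-29, g), Rational(1, 2))) (Function('l')(g, s) = Mul(-8, Pow(Add(6, Add(g, Mul(-1, 35))), Rational(1, 2))) = Mul(-8, Pow(Add(6, Add(g, -35)), Rational(1, 2))) = Mul(-8, Pow(Add(6, Add(-35, g)), Rational(1, 2))) = Mul(-8, Pow(Add(-29, g), Rational(1, 2))))
Add(Mul(29, M), Mul(-1, Function('l')(165, n))) = Add(Mul(29, Rational(-117, 7)), Mul(-1, Mul(-8, Pow(Add(-29, 165), Rational(1, 2))))) = Add(Rational(-3393, 7), Mul(-1, Mul(-8, Pow(136, Rational(1, 2))))) = Add(Rational(-3393, 7), Mul(-1, Mul(-8, Mul(2, Pow(34, Rational(1, 2)))))) = Add(Rational(-3393, 7), Mul(-1, Mul(-16, Pow(34, Rational(1, 2))))) = Add(Rational(-3393, 7), Mul(16, Pow(34, Rational(1, 2))))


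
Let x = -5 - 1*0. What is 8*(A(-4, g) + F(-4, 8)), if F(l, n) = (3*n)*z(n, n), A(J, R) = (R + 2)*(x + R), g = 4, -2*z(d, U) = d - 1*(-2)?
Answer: -1008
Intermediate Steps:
z(d, U) = -1 - d/2 (z(d, U) = -(d - 1*(-2))/2 = -(d + 2)/2 = -(2 + d)/2 = -1 - d/2)
x = -5 (x = -5 + 0 = -5)
A(J, R) = (-5 + R)*(2 + R) (A(J, R) = (R + 2)*(-5 + R) = (2 + R)*(-5 + R) = (-5 + R)*(2 + R))
F(l, n) = 3*n*(-1 - n/2) (F(l, n) = (3*n)*(-1 - n/2) = 3*n*(-1 - n/2))
8*(A(-4, g) + F(-4, 8)) = 8*((-10 + 4² - 3*4) - 3/2*8*(2 + 8)) = 8*((-10 + 16 - 12) - 3/2*8*10) = 8*(-6 - 120) = 8*(-126) = -1008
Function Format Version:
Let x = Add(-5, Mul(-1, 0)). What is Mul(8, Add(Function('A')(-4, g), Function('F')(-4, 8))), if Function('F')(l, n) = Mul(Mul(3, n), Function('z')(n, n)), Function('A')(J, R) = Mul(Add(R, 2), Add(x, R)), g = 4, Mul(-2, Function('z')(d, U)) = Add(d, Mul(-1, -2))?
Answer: -1008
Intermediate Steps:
Function('z')(d, U) = Add(-1, Mul(Rational(-1, 2), d)) (Function('z')(d, U) = Mul(Rational(-1, 2), Add(d, Mul(-1, -2))) = Mul(Rational(-1, 2), Add(d, 2)) = Mul(Rational(-1, 2), Add(2, d)) = Add(-1, Mul(Rational(-1, 2), d)))
x = -5 (x = Add(-5, 0) = -5)
Function('A')(J, R) = Mul(Add(-5, R), Add(2, R)) (Function('A')(J, R) = Mul(Add(R, 2), Add(-5, R)) = Mul(Add(2, R), Add(-5, R)) = Mul(Add(-5, R), Add(2, R)))
Function('F')(l, n) = Mul(3, n, Add(-1, Mul(Rational(-1, 2), n))) (Function('F')(l, n) = Mul(Mul(3, n), Add(-1, Mul(Rational(-1, 2), n))) = Mul(3, n, Add(-1, Mul(Rational(-1, 2), n))))
Mul(8, Add(Function('A')(-4, g), Function('F')(-4, 8))) = Mul(8, Add(Add(-10, Pow(4, 2), Mul(-3, 4)), Mul(Rational(-3, 2), 8, Add(2, 8)))) = Mul(8, Add(Add(-10, 16, -12), Mul(Rational(-3, 2), 8, 10))) = Mul(8, Add(-6, -120)) = Mul(8, -126) = -1008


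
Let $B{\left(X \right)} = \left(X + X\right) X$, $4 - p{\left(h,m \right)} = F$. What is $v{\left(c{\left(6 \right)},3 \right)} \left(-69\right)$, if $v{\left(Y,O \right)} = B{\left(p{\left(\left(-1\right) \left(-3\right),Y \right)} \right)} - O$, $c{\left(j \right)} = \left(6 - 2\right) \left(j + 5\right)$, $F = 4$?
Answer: $207$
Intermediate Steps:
$p{\left(h,m \right)} = 0$ ($p{\left(h,m \right)} = 4 - 4 = 0$)
$c{\left(j \right)} = 20 + 4 j$ ($c{\left(j \right)} = 4 \left(5 + j\right) = 20 + 4 j$)
$B{\left(X \right)} = 2 X^{2}$ ($B{\left(X \right)} = 2 X X = 2 X^{2}$)
$v{\left(Y,O \right)} = - O$ ($v{\left(Y,O \right)} = 2 \cdot 0^{2} - O = 2 \cdot 0 - O = 0 - O = - O$)
$v{\left(c{\left(6 \right)},3 \right)} \left(-69\right) = \left(-1\right) 3 \left(-69\right) = \left(-3\right) \left(-69\right) = 207$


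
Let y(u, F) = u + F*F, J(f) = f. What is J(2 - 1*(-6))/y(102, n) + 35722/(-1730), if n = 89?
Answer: -143291883/6939895 ≈ -20.648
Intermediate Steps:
y(u, F) = u + F**2
J(2 - 1*(-6))/y(102, n) + 35722/(-1730) = (2 - 1*(-6))/(102 + 89**2) + 35722/(-1730) = (2 + 6)/(102 + 7921) + 35722*(-1/1730) = 8/8023 - 17861/865 = -143291883/6939895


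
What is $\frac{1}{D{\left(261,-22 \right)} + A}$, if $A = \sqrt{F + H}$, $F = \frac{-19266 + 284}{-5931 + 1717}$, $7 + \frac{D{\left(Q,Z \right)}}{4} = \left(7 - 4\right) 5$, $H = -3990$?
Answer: $\frac{67424}{10555007} - \frac{7 i \sqrt{361089877}}{10555007} \approx 0.0063879 - 0.012602 i$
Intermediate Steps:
$D{\left(Q,Z \right)} = 32$ ($D{\left(Q,Z \right)} = -28 + 4 \left(7 - 4\right) 5 = -28 + 4 \cdot 3 \cdot 5 = -28 + 4 \cdot 15 = -28 + 60 = 32$)
$F = \frac{9491}{2107}$ ($F = - \frac{18982}{-4214} = \left(-18982\right) \left(- \frac{1}{4214}\right) = \frac{9491}{2107} \approx 4.5045$)
$A = \frac{i \sqrt{361089877}}{301}$ ($A = \sqrt{\frac{9491}{2107} - 3990} = \sqrt{- \frac{8397439}{2107}} = \frac{i \sqrt{361089877}}{301} \approx 63.131 i$)
$\frac{1}{D{\left(261,-22 \right)} + A} = \frac{1}{32 + \frac{i \sqrt{361089877}}{301}}$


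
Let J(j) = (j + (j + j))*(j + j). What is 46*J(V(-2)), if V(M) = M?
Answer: 1104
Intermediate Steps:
J(j) = 6*j² (J(j) = (j + 2*j)*(2*j) = (3*j)*(2*j) = 6*j²)
46*J(V(-2)) = 46*(6*(-2)²) = 46*(6*4) = 46*24 = 1104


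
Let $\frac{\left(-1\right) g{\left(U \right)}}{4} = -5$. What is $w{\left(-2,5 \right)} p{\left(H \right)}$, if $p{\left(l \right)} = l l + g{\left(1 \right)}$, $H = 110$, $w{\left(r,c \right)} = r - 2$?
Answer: $-48480$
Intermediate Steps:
$w{\left(r,c \right)} = -2 + r$
$g{\left(U \right)} = 20$ ($g{\left(U \right)} = \left(-4\right) \left(-5\right) = 20$)
$p{\left(l \right)} = 20 + l^{2}$ ($p{\left(l \right)} = l l + 20 = l^{2} + 20 = 20 + l^{2}$)
$w{\left(-2,5 \right)} p{\left(H \right)} = \left(-2 - 2\right) \left(20 + 110^{2}\right) = - 4 \left(20 + 12100\right) = \left(-4\right) 12120 = -48480$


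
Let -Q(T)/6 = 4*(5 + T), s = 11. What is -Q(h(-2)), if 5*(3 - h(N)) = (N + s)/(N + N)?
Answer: 1014/5 ≈ 202.80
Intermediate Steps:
h(N) = 3 - (11 + N)/(10*N) (h(N) = 3 - (N + 11)/(5*(N + N)) = 3 - (11 + N)/(5*(2*N)) = 3 - (11 + N)*1/(2*N)/5 = 3 - (11 + N)/(10*N))
Q(T) = -120 - 24*T (Q(T) = -24*(5 + T) = -6*(20 + 4*T) = -120 - 24*T)
-Q(h(-2)) = -(-120 - 12*(-11 + 29*(-2))/(5*(-2))) = -(-120 - 12*(-1)*(-11 - 58)/(5*2)) = -(-120 - 12*(-1)*(-69)/(5*2)) = -(-120 - 24*69/20) = -(-120 - 414/5) = -1*(-1014/5) = 1014/5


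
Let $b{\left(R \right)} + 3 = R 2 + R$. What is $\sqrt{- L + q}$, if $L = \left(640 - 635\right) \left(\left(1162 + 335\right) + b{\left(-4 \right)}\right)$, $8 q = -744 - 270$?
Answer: $\frac{i \sqrt{30147}}{2} \approx 86.814 i$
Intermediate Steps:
$q = - \frac{507}{4}$ ($q = \frac{-744 - 270}{8} = \frac{1}{8} \left(-1014\right) = - \frac{507}{4} \approx -126.75$)
$b{\left(R \right)} = -3 + 3 R$ ($b{\left(R \right)} = -3 + \left(R 2 + R\right) = -3 + \left(2 R + R\right) = -3 + 3 R$)
$L = 7410$ ($L = \left(640 - 635\right) \left(\left(1162 + 335\right) + \left(-3 + 3 \left(-4\right)\right)\right) = 5 \left(1497 - 15\right) = 5 \cdot 1482 = 7410$)
$\sqrt{- L + q} = \sqrt{\left(-1\right) 7410 - \frac{507}{4}} = \sqrt{-7410 - \frac{507}{4}} = \sqrt{- \frac{30147}{4}} = \frac{i \sqrt{30147}}{2}$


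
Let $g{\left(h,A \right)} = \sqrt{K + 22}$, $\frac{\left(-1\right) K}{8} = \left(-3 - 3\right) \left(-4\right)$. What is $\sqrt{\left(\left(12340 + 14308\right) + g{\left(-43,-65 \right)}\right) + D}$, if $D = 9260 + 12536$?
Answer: $\sqrt{48444 + i \sqrt{170}} \approx 220.1 + 0.03 i$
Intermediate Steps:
$D = 21796$
$K = -192$ ($K = - 8 \left(-3 - 3\right) \left(-4\right) = - 8 \left(\left(-6\right) \left(-4\right)\right) = \left(-8\right) 24 = -192$)
$g{\left(h,A \right)} = i \sqrt{170}$ ($g{\left(h,A \right)} = \sqrt{-192 + 22} = \sqrt{-170} = i \sqrt{170}$)
$\sqrt{\left(\left(12340 + 14308\right) + g{\left(-43,-65 \right)}\right) + D} = \sqrt{\left(\left(12340 + 14308\right) + i \sqrt{170}\right) + 21796} = \sqrt{\left(26648 + i \sqrt{170}\right) + 21796} = \sqrt{48444 + i \sqrt{170}}$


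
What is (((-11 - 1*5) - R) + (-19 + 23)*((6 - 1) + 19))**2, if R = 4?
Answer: 5776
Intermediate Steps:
(((-11 - 1*5) - R) + (-19 + 23)*((6 - 1) + 19))**2 = (((-11 - 1*5) - 1*4) + (-19 + 23)*((6 - 1) + 19))**2 = (((-11 - 5) - 4) + 4*(5 + 19))**2 = ((-16 - 4) + 4*24)**2 = (-20 + 96)**2 = 76**2 = 5776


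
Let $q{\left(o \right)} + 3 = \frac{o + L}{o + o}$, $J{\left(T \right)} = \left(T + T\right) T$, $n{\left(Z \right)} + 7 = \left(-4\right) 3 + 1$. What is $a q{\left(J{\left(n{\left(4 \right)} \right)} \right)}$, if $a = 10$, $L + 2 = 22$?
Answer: $- \frac{4025}{162} \approx -24.846$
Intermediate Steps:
$L = 20$ ($L = -2 + 22 = 20$)
$n{\left(Z \right)} = -18$ ($n{\left(Z \right)} = -7 + \left(\left(-4\right) 3 + 1\right) = -7 + \left(-12 + 1\right) = -7 - 11 = -18$)
$J{\left(T \right)} = 2 T^{2}$ ($J{\left(T \right)} = 2 T T = 2 T^{2}$)
$q{\left(o \right)} = -3 + \frac{20 + o}{2 o}$ ($q{\left(o \right)} = -3 + \frac{o + 20}{o + o} = -3 + \frac{20 + o}{2 o}$)
$a q{\left(J{\left(n{\left(4 \right)} \right)} \right)} = 10 \left(- \frac{5}{2} + \frac{10}{2 \left(-18\right)^{2}}\right) = 10 \left(- \frac{5}{2} + \frac{10}{2 \cdot 324}\right) = 10 \left(- \frac{5}{2} + \frac{10}{648}\right) = 10 \left(- \frac{5}{2} + 10 \cdot \frac{1}{648}\right) = 10 \left(- \frac{5}{2} + \frac{5}{324}\right) = 10 \left(- \frac{805}{324}\right) = - \frac{4025}{162}$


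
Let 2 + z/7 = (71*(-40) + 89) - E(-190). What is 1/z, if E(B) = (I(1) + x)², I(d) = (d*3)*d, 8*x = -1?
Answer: -64/1237047 ≈ -5.1736e-5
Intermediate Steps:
x = -⅛ (x = (⅛)*(-1) = -⅛ ≈ -0.12500)
I(d) = 3*d² (I(d) = (3*d)*d = 3*d²)
E(B) = 529/64 (E(B) = (3*1² - ⅛)² = (3*1 - ⅛)² = (3 - ⅛)² = (23/8)² = 529/64)
z = -1237047/64 (z = -14 + 7*((71*(-40) + 89) - 1*529/64) = -14 + 7*((-2840 + 89) - 529/64) = -14 + 7*(-2751 - 529/64) = -14 + 7*(-176593/64) = -14 - 1236151/64 = -1237047/64 ≈ -19329.)
1/z = 1/(-1237047/64) = -64/1237047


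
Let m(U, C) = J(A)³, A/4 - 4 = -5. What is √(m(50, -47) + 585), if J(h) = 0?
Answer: 3*√65 ≈ 24.187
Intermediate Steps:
A = -4 (A = 16 + 4*(-5) = 16 - 20 = -4)
m(U, C) = 0 (m(U, C) = 0³ = 0)
√(m(50, -47) + 585) = √(0 + 585) = √585 = 3*√65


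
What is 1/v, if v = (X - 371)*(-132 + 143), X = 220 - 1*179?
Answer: -1/3630 ≈ -0.00027548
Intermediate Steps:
X = 41 (X = 220 - 179 = 41)
v = -3630 (v = (41 - 371)*(-132 + 143) = -330*11 = -3630)
1/v = 1/(-3630) = -1/3630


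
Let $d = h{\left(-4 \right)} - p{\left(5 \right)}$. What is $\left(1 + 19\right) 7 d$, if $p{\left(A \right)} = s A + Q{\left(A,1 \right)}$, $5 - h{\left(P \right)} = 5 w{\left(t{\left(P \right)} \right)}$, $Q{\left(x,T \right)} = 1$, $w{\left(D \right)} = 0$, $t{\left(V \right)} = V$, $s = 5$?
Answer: $-2940$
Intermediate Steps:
$h{\left(P \right)} = 5$ ($h{\left(P \right)} = 5 - 5 \cdot 0 = 5 - 0 = 5 + 0 = 5$)
$p{\left(A \right)} = 1 + 5 A$ ($p{\left(A \right)} = 5 A + 1 = 1 + 5 A$)
$d = -21$ ($d = 5 - \left(1 + 5 \cdot 5\right) = 5 - \left(1 + 25\right) = 5 - 26 = -21$)
$\left(1 + 19\right) 7 d = \left(1 + 19\right) 7 \left(-21\right) = 20 \cdot 7 \left(-21\right) = 140 \left(-21\right) = -2940$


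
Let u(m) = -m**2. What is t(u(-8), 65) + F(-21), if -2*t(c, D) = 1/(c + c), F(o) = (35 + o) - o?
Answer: 8961/256 ≈ 35.004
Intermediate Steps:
F(o) = 35
t(c, D) = -1/(4*c) (t(c, D) = -1/(2*(c + c)) = -1/(2*c)/2 = -1/(4*c))
t(u(-8), 65) + F(-21) = -1/(4*((-1*(-8)**2))) + 35 = -1/(4*((-1*64))) + 35 = -1/4/(-64) + 35 = -1/4*(-1/64) + 35 = 1/256 + 35 = 8961/256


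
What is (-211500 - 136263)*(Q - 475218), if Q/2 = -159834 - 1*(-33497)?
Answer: 253133905596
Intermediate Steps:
Q = -252674 (Q = 2*(-159834 - 1*(-33497)) = 2*(-159834 + 33497) = 2*(-126337) = -252674)
(-211500 - 136263)*(Q - 475218) = (-211500 - 136263)*(-252674 - 475218) = -347763*(-727892) = 253133905596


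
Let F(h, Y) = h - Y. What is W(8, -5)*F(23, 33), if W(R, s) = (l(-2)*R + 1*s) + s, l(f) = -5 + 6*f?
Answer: 1460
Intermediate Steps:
W(R, s) = -17*R + 2*s (W(R, s) = ((-5 + 6*(-2))*R + 1*s) + s = ((-5 - 12)*R + s) + s = (-17*R + s) + s = (s - 17*R) + s = -17*R + 2*s)
W(8, -5)*F(23, 33) = (-17*8 + 2*(-5))*(23 - 1*33) = (-136 - 10)*(23 - 33) = -146*(-10) = 1460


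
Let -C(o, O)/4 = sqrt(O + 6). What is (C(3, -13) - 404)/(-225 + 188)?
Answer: 404/37 + 4*I*sqrt(7)/37 ≈ 10.919 + 0.28603*I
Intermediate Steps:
C(o, O) = -4*sqrt(6 + O) (C(o, O) = -4*sqrt(O + 6) = -4*sqrt(6 + O))
(C(3, -13) - 404)/(-225 + 188) = (-4*sqrt(6 - 13) - 404)/(-225 + 188) = (-4*I*sqrt(7) - 404)/(-37) = (-4*I*sqrt(7) - 404)*(-1/37) = (-404 - 4*I*sqrt(7))*(-1/37) = 404/37 + 4*I*sqrt(7)/37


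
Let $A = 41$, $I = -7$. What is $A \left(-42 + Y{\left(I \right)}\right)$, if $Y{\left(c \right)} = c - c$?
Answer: $-1722$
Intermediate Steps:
$Y{\left(c \right)} = 0$
$A \left(-42 + Y{\left(I \right)}\right) = 41 \left(-42 + 0\right) = 41 \left(-42\right) = -1722$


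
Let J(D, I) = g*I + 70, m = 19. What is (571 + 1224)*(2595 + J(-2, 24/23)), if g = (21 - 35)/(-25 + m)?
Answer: 110125045/23 ≈ 4.7880e+6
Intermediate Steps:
g = 7/3 (g = (21 - 35)/(-25 + 19) = -14/(-6) = -14*(-⅙) = 7/3 ≈ 2.3333)
J(D, I) = 70 + 7*I/3 (J(D, I) = 7*I/3 + 70 = 70 + 7*I/3)
(571 + 1224)*(2595 + J(-2, 24/23)) = (571 + 1224)*(2595 + (70 + 7*(24/23)/3)) = 1795*(2595 + (70 + 7*(24*(1/23))/3)) = 1795*(2595 + (70 + (7/3)*(24/23))) = 1795*(2595 + (70 + 56/23)) = 1795*(2595 + 1666/23) = 1795*(61351/23) = 110125045/23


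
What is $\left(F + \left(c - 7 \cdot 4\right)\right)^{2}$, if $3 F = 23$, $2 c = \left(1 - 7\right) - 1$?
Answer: $\frac{20449}{36} \approx 568.03$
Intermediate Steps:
$c = - \frac{7}{2}$ ($c = \frac{\left(1 - 7\right) - 1}{2} = \frac{-6 - 1}{2} = \frac{1}{2} \left(-7\right) = - \frac{7}{2} \approx -3.5$)
$F = \frac{23}{3}$ ($F = \frac{1}{3} \cdot 23 = \frac{23}{3} \approx 7.6667$)
$\left(F + \left(c - 7 \cdot 4\right)\right)^{2} = \left(\frac{23}{3} - \left(\frac{7}{2} + 7 \cdot 4\right)\right)^{2} = \left(\frac{23}{3} - \frac{63}{2}\right)^{2} = \left(- \frac{143}{6}\right)^{2} = \frac{20449}{36}$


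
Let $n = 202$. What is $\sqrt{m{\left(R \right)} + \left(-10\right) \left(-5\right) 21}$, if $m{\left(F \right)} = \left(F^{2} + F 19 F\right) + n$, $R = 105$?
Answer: $2 \sqrt{55438} \approx 470.91$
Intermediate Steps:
$m{\left(F \right)} = 202 + 20 F^{2}$ ($m{\left(F \right)} = \left(F^{2} + F 19 F\right) + 202 = \left(F^{2} + 19 F F\right) + 202 = \left(F^{2} + 19 F^{2}\right) + 202 = 20 F^{2} + 202 = 202 + 20 F^{2}$)
$\sqrt{m{\left(R \right)} + \left(-10\right) \left(-5\right) 21} = \sqrt{\left(202 + 20 \cdot 105^{2}\right) + \left(-10\right) \left(-5\right) 21} = \sqrt{\left(202 + 20 \cdot 11025\right) + 50 \cdot 21} = \sqrt{\left(202 + 220500\right) + 1050} = \sqrt{220702 + 1050} = \sqrt{221752} = 2 \sqrt{55438}$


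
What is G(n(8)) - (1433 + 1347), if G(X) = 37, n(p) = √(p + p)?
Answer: -2743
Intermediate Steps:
n(p) = √2*√p (n(p) = √(2*p) = √2*√p)
G(n(8)) - (1433 + 1347) = 37 - (1433 + 1347) = 37 - 1*2780 = 37 - 2780 = -2743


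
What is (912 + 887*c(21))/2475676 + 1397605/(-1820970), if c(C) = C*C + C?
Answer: -67803346279/112703293143 ≈ -0.60161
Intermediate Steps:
c(C) = C + C² (c(C) = C² + C = C + C²)
(912 + 887*c(21))/2475676 + 1397605/(-1820970) = (912 + 887*(21*(1 + 21)))/2475676 + 1397605/(-1820970) = (912 + 887*(21*22))*(1/2475676) + 1397605*(-1/1820970) = (912 + 887*462)*(1/2475676) - 279521/364194 = (912 + 409794)*(1/2475676) - 279521/364194 = 410706*(1/2475676) - 279521/364194 = 205353/1237838 - 279521/364194 = -67803346279/112703293143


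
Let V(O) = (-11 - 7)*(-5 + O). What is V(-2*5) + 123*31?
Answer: 4083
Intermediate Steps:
V(O) = 90 - 18*O (V(O) = -18*(-5 + O) = 90 - 18*O)
V(-2*5) + 123*31 = (90 - (-36)*5) + 123*31 = (90 - 18*(-10)) + 3813 = (90 + 180) + 3813 = 270 + 3813 = 4083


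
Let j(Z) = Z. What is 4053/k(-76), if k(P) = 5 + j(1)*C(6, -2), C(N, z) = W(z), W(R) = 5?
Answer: 4053/10 ≈ 405.30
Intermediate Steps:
C(N, z) = 5
k(P) = 10 (k(P) = 5 + 1*5 = 5 + 5 = 10)
4053/k(-76) = 4053/10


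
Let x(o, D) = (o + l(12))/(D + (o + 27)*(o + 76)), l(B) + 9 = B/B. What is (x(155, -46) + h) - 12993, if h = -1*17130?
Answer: -1265045361/41996 ≈ -30123.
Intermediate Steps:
h = -17130
l(B) = -8 (l(B) = -9 + B/B = -9 + 1 = -8)
x(o, D) = (-8 + o)/(D + (27 + o)*(76 + o)) (x(o, D) = (o - 8)/(D + (o + 27)*(o + 76)) = (-8 + o)/(D + (27 + o)*(76 + o)))
(x(155, -46) + h) - 12993 = ((-8 + 155)/(2052 - 46 + 155**2 + 103*155) - 17130) - 12993 = (147/(2052 - 46 + 24025 + 15965) - 17130) - 12993 = (147/41996 - 17130) - 12993 = -719391333/41996 - 12993 = -1265045361/41996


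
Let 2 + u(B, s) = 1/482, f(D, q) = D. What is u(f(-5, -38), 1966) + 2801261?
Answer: 1350206839/482 ≈ 2.8013e+6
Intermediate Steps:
u(B, s) = -963/482 (u(B, s) = -2 + 1/482 = -963/482)
u(f(-5, -38), 1966) + 2801261 = -963/482 + 2801261 = 1350206839/482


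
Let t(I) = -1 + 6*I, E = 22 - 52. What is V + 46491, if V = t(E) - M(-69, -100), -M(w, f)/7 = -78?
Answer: 45764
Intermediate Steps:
E = -30
M(w, f) = 546 (M(w, f) = -7*(-78) = 546)
V = -727 (V = (-1 + 6*(-30)) - 1*546 = (-1 - 180) - 546 = -181 - 546 = -727)
V + 46491 = -727 + 46491 = 45764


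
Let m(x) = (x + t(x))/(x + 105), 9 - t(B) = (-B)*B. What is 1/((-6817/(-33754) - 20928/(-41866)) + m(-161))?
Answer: -2826289928/1298563983579 ≈ -0.0021765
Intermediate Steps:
t(B) = 9 + B² (t(B) = 9 - (-B)*B = 9 - (-1)*B² = 9 + B²)
m(x) = (9 + x + x²)/(105 + x) (m(x) = (x + (9 + x²))/(x + 105) = (9 + x + x²)/(105 + x))
1/((-6817/(-33754) - 20928/(-41866)) + m(-161)) = 1/((-6817/(-33754) - 20928/(-41866)) + (9 - 161 + (-161)²)/(105 - 161)) = 1/((-6817*(-1/33754) - 20928*(-1/41866)) + (9 - 161 + 25921)/(-56)) = 1/((6817/33754 + 10464/20933) - 1/56*25769) = 1/(495902117/706572482 - 25769/56) = 1/(-1298563983579/2826289928) = -2826289928/1298563983579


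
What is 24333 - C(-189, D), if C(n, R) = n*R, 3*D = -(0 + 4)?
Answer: 24081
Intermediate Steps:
D = -4/3 (D = (-(0 + 4))/3 = (-1*4)/3 = (1/3)*(-4) = -4/3 ≈ -1.3333)
C(n, R) = R*n
24333 - C(-189, D) = 24333 - (-4)*(-189)/3 = 24333 - 1*252 = 24333 - 252 = 24081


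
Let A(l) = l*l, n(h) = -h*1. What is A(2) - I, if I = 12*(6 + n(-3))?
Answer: -104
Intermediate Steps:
n(h) = -h
I = 108 (I = 12*(6 - 1*(-3)) = 12*(6 + 3) = 12*9 = 108)
A(l) = l²
A(2) - I = 2² - 1*108 = 4 - 108 = -104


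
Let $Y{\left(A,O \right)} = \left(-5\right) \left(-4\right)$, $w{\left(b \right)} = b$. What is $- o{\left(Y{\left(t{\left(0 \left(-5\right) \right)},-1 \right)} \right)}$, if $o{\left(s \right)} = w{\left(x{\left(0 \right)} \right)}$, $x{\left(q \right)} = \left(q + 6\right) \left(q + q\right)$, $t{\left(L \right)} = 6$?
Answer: $0$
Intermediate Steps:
$x{\left(q \right)} = 2 q \left(6 + q\right)$ ($x{\left(q \right)} = \left(6 + q\right) 2 q = 2 q \left(6 + q\right)$)
$Y{\left(A,O \right)} = 20$
$o{\left(s \right)} = 0$ ($o{\left(s \right)} = 2 \cdot 0 \left(6 + 0\right) = 2 \cdot 0 \cdot 6 = 0$)
$- o{\left(Y{\left(t{\left(0 \left(-5\right) \right)},-1 \right)} \right)} = \left(-1\right) 0 = 0$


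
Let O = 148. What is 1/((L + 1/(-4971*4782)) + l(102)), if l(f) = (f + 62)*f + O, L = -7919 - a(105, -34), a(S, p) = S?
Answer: 23771322/210423742343 ≈ 0.00011297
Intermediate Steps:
L = -8024 (L = -7919 - 1*105 = -7919 - 105 = -8024)
l(f) = 148 + f*(62 + f) (l(f) = (f + 62)*f + 148 = (62 + f)*f + 148 = f*(62 + f) + 148 = 148 + f*(62 + f))
1/((L + 1/(-4971*4782)) + l(102)) = 1/((-8024 + 1/(-4971*4782)) + (148 + 102² + 62*102)) = 1/((-8024 - 1/4971*1/4782) + (148 + 10404 + 6324)) = 1/((-8024 - 1/23771322) + 16876) = 1/(-190741087729/23771322 + 16876) = 1/(210423742343/23771322) = 23771322/210423742343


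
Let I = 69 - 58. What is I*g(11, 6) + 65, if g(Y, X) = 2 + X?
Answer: 153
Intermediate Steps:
I = 11
I*g(11, 6) + 65 = 11*(2 + 6) + 65 = 11*8 + 65 = 88 + 65 = 153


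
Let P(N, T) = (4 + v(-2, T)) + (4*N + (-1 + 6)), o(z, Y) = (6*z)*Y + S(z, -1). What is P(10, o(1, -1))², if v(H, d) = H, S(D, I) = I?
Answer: 2209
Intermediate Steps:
o(z, Y) = -1 + 6*Y*z (o(z, Y) = (6*z)*Y - 1 = 6*Y*z - 1 = -1 + 6*Y*z)
P(N, T) = 7 + 4*N (P(N, T) = (4 - 2) + (4*N + (-1 + 6)) = 2 + (4*N + 5) = 2 + (5 + 4*N) = 7 + 4*N)
P(10, o(1, -1))² = (7 + 4*10)² = (7 + 40)² = 47² = 2209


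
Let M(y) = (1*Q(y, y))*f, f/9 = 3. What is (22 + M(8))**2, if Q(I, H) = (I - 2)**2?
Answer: 988036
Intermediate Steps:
f = 27 (f = 9*3 = 27)
Q(I, H) = (-2 + I)**2
M(y) = 27*(-2 + y)**2 (M(y) = (1*(-2 + y)**2)*27 = (-2 + y)**2*27 = 27*(-2 + y)**2)
(22 + M(8))**2 = (22 + 27*(-2 + 8)**2)**2 = (22 + 27*6**2)**2 = (22 + 27*36)**2 = (22 + 972)**2 = 994**2 = 988036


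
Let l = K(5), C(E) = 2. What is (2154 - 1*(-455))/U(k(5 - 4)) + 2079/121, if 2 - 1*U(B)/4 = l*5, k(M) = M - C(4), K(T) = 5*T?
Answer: 64289/5412 ≈ 11.879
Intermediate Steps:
l = 25 (l = 5*5 = 25)
k(M) = -2 + M (k(M) = M - 1*2 = M - 2 = -2 + M)
U(B) = -492 (U(B) = 8 - 100*5 = 8 - 4*125 = 8 - 500 = -492)
(2154 - 1*(-455))/U(k(5 - 4)) + 2079/121 = (2154 - 1*(-455))/(-492) + 2079/121 = (2154 + 455)*(-1/492) + 2079*(1/121) = 2609*(-1/492) + 189/11 = -2609/492 + 189/11 = 64289/5412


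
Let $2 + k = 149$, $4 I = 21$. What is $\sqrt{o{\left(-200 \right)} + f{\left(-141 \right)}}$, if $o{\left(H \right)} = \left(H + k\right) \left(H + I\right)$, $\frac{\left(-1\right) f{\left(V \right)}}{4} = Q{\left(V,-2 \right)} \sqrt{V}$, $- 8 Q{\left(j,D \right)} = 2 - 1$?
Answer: $\frac{\sqrt{41287 + 2 i \sqrt{141}}}{2} \approx 101.6 + 0.02922 i$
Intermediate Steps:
$I = \frac{21}{4}$ ($I = \frac{1}{4} \cdot 21 = \frac{21}{4} \approx 5.25$)
$k = 147$ ($k = -2 + 149 = 147$)
$Q{\left(j,D \right)} = - \frac{1}{8}$ ($Q{\left(j,D \right)} = - \frac{2 - 1}{8} = \left(- \frac{1}{8}\right) 1 = - \frac{1}{8}$)
$f{\left(V \right)} = \frac{\sqrt{V}}{2}$ ($f{\left(V \right)} = - 4 \left(- \frac{\sqrt{V}}{8}\right) = \frac{\sqrt{V}}{2}$)
$o{\left(H \right)} = \left(147 + H\right) \left(\frac{21}{4} + H\right)$ ($o{\left(H \right)} = \left(H + 147\right) \left(H + \frac{21}{4}\right) = \left(147 + H\right) \left(\frac{21}{4} + H\right)$)
$\sqrt{o{\left(-200 \right)} + f{\left(-141 \right)}} = \sqrt{\left(\frac{3087}{4} + \left(-200\right)^{2} + \frac{609}{4} \left(-200\right)\right) + \frac{\sqrt{-141}}{2}} = \sqrt{\left(\frac{3087}{4} + 40000 - 30450\right) + \frac{i \sqrt{141}}{2}} = \sqrt{\frac{41287}{4} + \frac{i \sqrt{141}}{2}}$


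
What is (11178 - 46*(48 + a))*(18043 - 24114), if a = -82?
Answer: -77356682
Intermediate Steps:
(11178 - 46*(48 + a))*(18043 - 24114) = (11178 - 46*(48 - 82))*(18043 - 24114) = (11178 - 46*(-34))*(-6071) = (11178 + 1564)*(-6071) = 12742*(-6071) = -77356682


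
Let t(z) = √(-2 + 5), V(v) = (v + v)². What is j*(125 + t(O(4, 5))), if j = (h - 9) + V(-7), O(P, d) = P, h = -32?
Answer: 19375 + 155*√3 ≈ 19643.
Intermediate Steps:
V(v) = 4*v² (V(v) = (2*v)² = 4*v²)
t(z) = √3
j = 155 (j = (-32 - 9) + 4*(-7)² = -41 + 4*49 = -41 + 196 = 155)
j*(125 + t(O(4, 5))) = 155*(125 + √3) = 19375 + 155*√3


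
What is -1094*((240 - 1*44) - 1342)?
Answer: 1253724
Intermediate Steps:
-1094*((240 - 1*44) - 1342) = -1094*((240 - 44) - 1342) = -1094*(196 - 1342) = -1094*(-1146) = 1253724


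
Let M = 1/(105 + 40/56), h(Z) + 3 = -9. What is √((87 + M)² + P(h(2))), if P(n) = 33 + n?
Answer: √4157185369/740 ≈ 87.130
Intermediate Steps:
h(Z) = -12 (h(Z) = -3 - 9 = -12)
M = 7/740 (M = 1/(105 + 40*(1/56)) = 1/(105 + 5/7) = 1/(740/7) = 7/740 ≈ 0.0094595)
√((87 + M)² + P(h(2))) = √((87 + 7/740)² + (33 - 12)) = √((64387/740)² + 21) = √(4145685769/547600 + 21) = √(4157185369/547600) = √4157185369/740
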